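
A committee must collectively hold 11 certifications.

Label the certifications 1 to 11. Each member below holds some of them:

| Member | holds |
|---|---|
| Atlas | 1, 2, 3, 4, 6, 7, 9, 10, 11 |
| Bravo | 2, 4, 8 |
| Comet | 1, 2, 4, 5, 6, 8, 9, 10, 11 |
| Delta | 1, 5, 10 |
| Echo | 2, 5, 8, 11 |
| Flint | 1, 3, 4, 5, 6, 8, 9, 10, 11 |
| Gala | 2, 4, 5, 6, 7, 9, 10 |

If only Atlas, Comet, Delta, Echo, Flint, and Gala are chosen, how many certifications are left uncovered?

0

Union of Atlas, Comet, Delta, Echo, Flint, Gala = {1, 2, 3, 4, 5, 6, 7, 8, 9, 10, 11} — that's every certification, so 0 are uncovered.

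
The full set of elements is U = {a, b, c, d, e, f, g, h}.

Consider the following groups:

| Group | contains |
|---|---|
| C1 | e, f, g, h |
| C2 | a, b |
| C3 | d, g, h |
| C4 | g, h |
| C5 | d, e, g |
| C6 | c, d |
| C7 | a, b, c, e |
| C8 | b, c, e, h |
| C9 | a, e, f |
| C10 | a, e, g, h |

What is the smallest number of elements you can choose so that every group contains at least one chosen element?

T = {a, d, h} meets every group (each contains at least one member of T), and |T| = 3.
The groups C1, C2, C6 are pairwise disjoint, so any hitting set needs a separate element for each — at least 3. Hence 3 is optimal.

3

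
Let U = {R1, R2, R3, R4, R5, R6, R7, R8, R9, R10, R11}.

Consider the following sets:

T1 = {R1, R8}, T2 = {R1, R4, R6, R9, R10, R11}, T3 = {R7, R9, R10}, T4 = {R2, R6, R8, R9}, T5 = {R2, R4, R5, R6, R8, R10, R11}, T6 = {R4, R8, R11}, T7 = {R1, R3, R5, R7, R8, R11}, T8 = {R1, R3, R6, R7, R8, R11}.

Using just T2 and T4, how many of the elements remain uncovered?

Union of T2, T4 = {R1, R2, R4, R6, R8, R9, R10, R11}.
Not covered: R3, R5, R7 — 3 elements.

3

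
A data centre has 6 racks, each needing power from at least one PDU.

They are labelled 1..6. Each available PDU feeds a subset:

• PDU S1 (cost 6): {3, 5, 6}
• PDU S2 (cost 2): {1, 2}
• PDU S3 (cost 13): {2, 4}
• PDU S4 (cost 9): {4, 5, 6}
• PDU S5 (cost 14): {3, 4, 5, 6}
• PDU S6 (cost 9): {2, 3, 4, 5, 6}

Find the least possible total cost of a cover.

11

S2, S6 together cover every rack (S2 ∪ S6 = {1, 2, 3, 4, 5, 6}); total cost 2 + 9 = 11.
The greedy pick S2, S1, S4 costs 17; no covering selection beats 11.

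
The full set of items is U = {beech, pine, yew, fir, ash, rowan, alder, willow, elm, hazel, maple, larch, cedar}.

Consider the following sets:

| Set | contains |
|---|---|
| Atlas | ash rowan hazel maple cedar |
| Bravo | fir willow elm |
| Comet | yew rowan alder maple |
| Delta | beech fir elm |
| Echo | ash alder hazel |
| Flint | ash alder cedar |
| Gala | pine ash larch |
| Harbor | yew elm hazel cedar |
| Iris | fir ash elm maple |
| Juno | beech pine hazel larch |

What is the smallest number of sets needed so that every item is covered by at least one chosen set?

4

Take {Bravo, Comet, Flint, Juno}. Their union is {beech, pine, yew, fir, ash, rowan, alder, willow, elm, hazel, maple, larch, cedar}, which is all 13 items.
No 3 of the 10 sets cover everything (all 120 combinations miss at least one item), so 4 is optimal.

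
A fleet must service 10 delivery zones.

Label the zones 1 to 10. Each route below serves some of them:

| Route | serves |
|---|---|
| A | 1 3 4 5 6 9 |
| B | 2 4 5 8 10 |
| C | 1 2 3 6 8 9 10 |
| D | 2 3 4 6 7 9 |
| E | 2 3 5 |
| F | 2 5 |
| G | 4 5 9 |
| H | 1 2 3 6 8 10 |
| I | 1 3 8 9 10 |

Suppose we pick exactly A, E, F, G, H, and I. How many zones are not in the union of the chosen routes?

1

Union of A, E, F, G, H, I = {1, 2, 3, 4, 5, 6, 8, 9, 10}.
Not covered: 7 — 1 zone.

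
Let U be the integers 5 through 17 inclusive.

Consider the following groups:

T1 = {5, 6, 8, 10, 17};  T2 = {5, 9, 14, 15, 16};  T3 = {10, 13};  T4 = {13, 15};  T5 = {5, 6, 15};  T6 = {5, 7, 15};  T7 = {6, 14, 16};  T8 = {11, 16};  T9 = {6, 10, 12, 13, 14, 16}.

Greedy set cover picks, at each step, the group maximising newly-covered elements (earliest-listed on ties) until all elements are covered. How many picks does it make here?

5

Greedy: pick T9 (covers 6 new) → pick T1 (covers 3 new) → pick T2 (covers 2 new) → pick T6 (covers 1 new) → pick T8 (covers 1 new). Total picks: 5.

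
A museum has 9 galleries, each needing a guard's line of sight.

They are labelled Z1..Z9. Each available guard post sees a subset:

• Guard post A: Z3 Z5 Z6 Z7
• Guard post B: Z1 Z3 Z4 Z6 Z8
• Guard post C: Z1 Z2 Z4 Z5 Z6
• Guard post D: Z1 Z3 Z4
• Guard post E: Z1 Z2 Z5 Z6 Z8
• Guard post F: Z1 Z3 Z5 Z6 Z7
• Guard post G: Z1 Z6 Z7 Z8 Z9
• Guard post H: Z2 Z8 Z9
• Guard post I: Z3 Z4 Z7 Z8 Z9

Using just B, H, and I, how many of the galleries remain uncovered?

1

Union of B, H, I = {Z1, Z2, Z3, Z4, Z6, Z7, Z8, Z9}.
Not covered: Z5 — 1 gallery.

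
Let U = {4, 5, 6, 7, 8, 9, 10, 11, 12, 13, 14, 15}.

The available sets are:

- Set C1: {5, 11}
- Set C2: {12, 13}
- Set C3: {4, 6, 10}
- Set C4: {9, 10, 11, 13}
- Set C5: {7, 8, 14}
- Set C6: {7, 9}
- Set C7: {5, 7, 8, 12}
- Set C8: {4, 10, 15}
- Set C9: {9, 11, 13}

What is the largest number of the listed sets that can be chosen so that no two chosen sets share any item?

4

C1, C2, C5, C8 are pairwise disjoint (C1={5,11}; C2={12,13}; C5={7,8,14}; C8={4,10,15}).
Every remaining set overlaps one of these, and no 5 of the listed sets are pairwise disjoint, so 4 is the maximum.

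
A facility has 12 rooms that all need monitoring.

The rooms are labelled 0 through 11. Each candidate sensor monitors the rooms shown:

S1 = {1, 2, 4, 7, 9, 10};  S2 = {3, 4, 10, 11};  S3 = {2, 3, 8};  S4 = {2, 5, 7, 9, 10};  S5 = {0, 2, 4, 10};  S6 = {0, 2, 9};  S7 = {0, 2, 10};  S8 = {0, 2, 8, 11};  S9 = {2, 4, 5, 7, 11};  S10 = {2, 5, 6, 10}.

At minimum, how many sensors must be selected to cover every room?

S1 and S3 and S8 and S10 together: S1 ∪ S3 ∪ S8 ∪ S10 = {0, 1, 2, 3, 4, 5, 6, 7, 8, 9, 10, 11} — every room is covered.
No 3 of the 10 sensors cover everything (all 120 combinations miss at least one room), so 4 is optimal.

4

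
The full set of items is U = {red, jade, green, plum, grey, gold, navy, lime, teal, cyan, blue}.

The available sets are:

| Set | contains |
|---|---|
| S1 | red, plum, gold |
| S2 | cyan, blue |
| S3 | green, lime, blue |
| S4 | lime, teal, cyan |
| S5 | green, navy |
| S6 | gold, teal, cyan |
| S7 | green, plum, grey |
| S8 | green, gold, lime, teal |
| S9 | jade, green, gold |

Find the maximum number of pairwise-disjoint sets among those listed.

3

S1, S4, S5 are pairwise disjoint (S1={red,plum,gold}; S4={lime,teal,cyan}; S5={green,navy}).
Every remaining set overlaps one of these, and no 4 of the listed sets are pairwise disjoint, so 3 is the maximum.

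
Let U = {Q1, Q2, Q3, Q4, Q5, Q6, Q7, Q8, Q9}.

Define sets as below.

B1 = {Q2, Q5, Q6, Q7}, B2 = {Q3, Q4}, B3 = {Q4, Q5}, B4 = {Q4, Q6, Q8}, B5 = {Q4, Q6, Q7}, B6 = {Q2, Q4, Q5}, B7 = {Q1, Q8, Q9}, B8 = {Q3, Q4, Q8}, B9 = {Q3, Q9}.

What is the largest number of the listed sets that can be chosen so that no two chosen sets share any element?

3

B1, B2, B7 are pairwise disjoint (B1={Q2,Q5,Q6,Q7}; B2={Q3,Q4}; B7={Q1,Q8,Q9}).
Every remaining set overlaps one of these, and no 4 of the listed sets are pairwise disjoint, so 3 is the maximum.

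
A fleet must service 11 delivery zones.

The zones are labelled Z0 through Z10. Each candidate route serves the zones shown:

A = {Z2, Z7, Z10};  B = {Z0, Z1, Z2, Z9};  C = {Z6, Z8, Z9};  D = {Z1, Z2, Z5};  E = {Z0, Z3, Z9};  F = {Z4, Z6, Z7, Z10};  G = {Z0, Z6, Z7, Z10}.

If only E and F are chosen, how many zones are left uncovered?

Union of E, F = {Z0, Z3, Z4, Z6, Z7, Z9, Z10}.
Not covered: Z1, Z2, Z5, Z8 — 4 zones.

4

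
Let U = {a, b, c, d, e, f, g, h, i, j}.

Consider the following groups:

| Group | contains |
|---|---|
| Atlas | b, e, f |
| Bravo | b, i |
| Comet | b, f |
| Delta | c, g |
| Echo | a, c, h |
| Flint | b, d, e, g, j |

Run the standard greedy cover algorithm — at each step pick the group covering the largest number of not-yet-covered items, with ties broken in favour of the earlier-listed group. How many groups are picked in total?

4

Greedy: pick Flint (covers 5 new) → pick Echo (covers 3 new) → pick Atlas (covers 1 new) → pick Bravo (covers 1 new). Total picks: 4.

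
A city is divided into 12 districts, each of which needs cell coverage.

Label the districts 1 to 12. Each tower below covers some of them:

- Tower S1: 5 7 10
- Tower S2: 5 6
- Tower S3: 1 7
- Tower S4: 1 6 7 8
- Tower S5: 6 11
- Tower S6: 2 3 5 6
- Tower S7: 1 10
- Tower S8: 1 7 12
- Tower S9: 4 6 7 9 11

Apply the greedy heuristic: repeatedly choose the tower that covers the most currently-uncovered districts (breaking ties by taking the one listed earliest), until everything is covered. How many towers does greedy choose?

5

Greedy: pick S9 (covers 5 new) → pick S6 (covers 3 new) → pick S4 (covers 2 new) → pick S1 (covers 1 new) → pick S8 (covers 1 new). Total picks: 5.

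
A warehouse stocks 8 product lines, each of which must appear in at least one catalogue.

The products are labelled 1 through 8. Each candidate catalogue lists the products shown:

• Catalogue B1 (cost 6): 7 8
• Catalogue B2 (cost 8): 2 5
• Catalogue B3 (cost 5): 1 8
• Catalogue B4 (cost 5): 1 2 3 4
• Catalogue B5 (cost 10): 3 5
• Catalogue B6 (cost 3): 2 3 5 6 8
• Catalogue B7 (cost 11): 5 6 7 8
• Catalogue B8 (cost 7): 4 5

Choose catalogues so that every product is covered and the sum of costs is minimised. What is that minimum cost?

B1, B4, B6 together cover every product (B1 ∪ B4 ∪ B6 = {1, 2, 3, 4, 5, 6, 7, 8}); total cost 6 + 5 + 3 = 14.
No covering selection has total cost below 14.

14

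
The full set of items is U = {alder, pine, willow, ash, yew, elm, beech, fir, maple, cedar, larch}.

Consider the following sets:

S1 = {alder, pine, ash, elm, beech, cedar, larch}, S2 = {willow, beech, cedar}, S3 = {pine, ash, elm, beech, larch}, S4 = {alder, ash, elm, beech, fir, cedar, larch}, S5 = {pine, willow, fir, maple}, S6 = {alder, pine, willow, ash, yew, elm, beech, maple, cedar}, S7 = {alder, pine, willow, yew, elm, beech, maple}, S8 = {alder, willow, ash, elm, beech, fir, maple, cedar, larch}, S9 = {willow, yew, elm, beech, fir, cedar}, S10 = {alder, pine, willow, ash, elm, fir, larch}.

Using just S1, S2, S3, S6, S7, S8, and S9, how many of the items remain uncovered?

Union of S1, S2, S3, S6, S7, S8, S9 = {alder, pine, willow, ash, yew, elm, beech, fir, maple, cedar, larch} — that's every item, so 0 are uncovered.

0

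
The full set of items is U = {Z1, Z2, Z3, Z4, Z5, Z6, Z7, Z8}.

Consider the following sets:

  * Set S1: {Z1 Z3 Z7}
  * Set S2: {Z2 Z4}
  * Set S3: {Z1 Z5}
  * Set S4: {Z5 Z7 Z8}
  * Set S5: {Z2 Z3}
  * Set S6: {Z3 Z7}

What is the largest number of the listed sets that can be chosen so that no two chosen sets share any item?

3

S2, S3, S6 are pairwise disjoint (S2={Z2,Z4}; S3={Z1,Z5}; S6={Z3,Z7}).
Every remaining set overlaps one of these, and no 4 of the listed sets are pairwise disjoint, so 3 is the maximum.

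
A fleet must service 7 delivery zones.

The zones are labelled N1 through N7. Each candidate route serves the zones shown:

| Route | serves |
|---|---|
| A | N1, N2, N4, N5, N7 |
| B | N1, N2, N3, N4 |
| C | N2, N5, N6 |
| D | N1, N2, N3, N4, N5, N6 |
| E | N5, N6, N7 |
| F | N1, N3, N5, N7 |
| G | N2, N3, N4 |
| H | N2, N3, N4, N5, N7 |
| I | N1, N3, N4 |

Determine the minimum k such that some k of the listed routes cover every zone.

D and H together: D ∪ H = {N1, N2, N3, N4, N5, N6, N7} — every zone is covered.
No single route has all 7 zones (the largest, D, has 6), so 2 is optimal.

2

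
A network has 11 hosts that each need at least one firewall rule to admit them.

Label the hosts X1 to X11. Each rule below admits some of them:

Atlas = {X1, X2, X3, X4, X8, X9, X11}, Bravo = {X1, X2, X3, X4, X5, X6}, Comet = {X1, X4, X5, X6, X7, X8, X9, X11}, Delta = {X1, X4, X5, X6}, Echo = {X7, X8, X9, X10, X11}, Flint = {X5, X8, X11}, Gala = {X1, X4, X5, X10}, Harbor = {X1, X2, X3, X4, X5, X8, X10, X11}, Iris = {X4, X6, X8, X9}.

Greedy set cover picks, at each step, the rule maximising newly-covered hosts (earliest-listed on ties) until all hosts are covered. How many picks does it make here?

Greedy: pick Comet (covers 8 new) → pick Harbor (covers 3 new). Total picks: 2.

2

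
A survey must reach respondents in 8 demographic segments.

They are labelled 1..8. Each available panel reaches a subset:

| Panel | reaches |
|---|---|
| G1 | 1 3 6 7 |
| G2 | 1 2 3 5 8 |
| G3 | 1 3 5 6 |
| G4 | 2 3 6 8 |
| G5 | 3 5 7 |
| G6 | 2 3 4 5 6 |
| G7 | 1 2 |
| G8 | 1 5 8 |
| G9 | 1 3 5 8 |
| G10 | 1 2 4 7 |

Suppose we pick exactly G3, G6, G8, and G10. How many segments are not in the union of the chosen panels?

Union of G3, G6, G8, G10 = {1, 2, 3, 4, 5, 6, 7, 8} — that's every segment, so 0 are uncovered.

0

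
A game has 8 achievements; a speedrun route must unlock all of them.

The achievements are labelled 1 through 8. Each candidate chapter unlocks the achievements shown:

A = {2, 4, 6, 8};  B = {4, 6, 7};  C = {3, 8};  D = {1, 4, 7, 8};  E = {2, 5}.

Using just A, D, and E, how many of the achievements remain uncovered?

1

Union of A, D, E = {1, 2, 4, 5, 6, 7, 8}.
Not covered: 3 — 1 achievement.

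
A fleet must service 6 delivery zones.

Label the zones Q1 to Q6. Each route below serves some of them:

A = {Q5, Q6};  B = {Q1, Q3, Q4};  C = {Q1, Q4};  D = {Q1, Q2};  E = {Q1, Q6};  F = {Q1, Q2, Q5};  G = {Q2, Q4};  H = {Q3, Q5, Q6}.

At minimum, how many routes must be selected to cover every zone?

3

A and B and D together: A ∪ B ∪ D = {Q1, Q2, Q3, Q4, Q5, Q6} — every zone is covered.
No 2 of the 8 routes cover everything (all 28 combinations miss at least one zone), so 3 is optimal.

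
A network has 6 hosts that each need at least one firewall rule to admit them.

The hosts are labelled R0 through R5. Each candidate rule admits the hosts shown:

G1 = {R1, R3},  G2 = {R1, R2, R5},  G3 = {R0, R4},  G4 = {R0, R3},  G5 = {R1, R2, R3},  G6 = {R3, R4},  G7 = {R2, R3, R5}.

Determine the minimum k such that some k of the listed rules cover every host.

Take {G2, G4, G6}. Their union is {R0, R1, R2, R3, R4, R5}, which is all 6 hosts.
No 2 of the 7 rules cover everything (all 21 combinations miss at least one host), so 3 is optimal.

3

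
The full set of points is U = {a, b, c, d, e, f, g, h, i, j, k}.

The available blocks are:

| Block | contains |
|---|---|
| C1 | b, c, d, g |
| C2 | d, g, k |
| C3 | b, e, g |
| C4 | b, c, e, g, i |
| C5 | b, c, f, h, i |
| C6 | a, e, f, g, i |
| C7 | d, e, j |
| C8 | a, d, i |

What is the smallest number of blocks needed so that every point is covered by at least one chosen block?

4

Take {C2, C5, C6, C7}. Their union is {a, b, c, d, e, f, g, h, i, j, k}, which is all 11 points.
No 3 of the 8 blocks cover everything (all 56 combinations miss at least one point), so 4 is optimal.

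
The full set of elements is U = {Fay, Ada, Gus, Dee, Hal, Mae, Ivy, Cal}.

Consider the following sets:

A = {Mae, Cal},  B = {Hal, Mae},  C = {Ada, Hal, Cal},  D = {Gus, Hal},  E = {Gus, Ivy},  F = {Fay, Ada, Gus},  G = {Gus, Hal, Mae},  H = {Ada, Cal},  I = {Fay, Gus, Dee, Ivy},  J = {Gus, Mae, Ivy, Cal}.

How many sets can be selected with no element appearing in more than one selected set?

B, H, I are pairwise disjoint (B={Hal,Mae}; H={Ada,Cal}; I={Fay,Gus,Dee,Ivy}).
Every remaining set overlaps one of these, and no 4 of the listed sets are pairwise disjoint, so 3 is the maximum.

3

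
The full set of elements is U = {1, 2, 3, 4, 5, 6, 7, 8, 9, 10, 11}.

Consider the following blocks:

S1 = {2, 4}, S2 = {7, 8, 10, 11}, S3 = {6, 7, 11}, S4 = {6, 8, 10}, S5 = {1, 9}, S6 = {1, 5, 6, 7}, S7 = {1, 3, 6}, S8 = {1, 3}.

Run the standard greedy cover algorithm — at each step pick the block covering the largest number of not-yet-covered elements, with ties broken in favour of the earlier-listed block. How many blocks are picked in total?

5

Greedy: pick S2 (covers 4 new) → pick S6 (covers 3 new) → pick S1 (covers 2 new) → pick S5 (covers 1 new) → pick S7 (covers 1 new). Total picks: 5.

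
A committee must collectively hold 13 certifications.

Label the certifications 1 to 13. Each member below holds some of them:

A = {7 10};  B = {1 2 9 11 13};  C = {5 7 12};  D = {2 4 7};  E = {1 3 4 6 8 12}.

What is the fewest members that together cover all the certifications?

Take {A, B, C, E}. Their union is {1, 2, 3, 4, 5, 6, 7, 8, 9, 10, 11, 12, 13}, which is all 13 certifications.
No 3 of the 5 members cover everything (all 10 combinations miss at least one certification), so 4 is optimal.

4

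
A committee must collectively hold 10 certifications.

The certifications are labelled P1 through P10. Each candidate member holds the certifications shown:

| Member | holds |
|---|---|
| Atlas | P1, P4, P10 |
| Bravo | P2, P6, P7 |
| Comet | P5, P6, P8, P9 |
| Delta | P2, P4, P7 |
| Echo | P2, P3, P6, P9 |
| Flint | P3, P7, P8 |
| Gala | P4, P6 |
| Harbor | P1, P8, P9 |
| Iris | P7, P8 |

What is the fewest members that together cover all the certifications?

Atlas and Bravo and Comet and Flint together: Atlas ∪ Bravo ∪ Comet ∪ Flint = {P1, P2, P3, P4, P5, P6, P7, P8, P9, P10} — every certification is covered.
No 3 of the 9 members cover everything (all 84 combinations miss at least one certification), so 4 is optimal.

4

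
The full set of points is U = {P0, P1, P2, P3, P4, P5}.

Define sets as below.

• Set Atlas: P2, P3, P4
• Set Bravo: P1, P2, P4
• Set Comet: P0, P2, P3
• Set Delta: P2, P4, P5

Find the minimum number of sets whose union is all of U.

3

Take {Bravo, Comet, Delta}. Their union is {P0, P1, P2, P3, P4, P5}, which is all 6 points.
Only Comet contains P0, so Comet is forced; the remaining 3 points need at least 2 more sets (each remaining set adds at most 2) — so at least 3 sets are needed, and 3 is optimal.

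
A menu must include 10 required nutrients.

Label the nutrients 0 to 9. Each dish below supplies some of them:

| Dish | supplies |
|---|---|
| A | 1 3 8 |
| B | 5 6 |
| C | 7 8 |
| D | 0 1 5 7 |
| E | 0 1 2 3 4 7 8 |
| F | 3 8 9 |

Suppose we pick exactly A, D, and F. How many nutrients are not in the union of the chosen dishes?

3

Union of A, D, F = {0, 1, 3, 5, 7, 8, 9}.
Not covered: 2, 4, 6 — 3 nutrients.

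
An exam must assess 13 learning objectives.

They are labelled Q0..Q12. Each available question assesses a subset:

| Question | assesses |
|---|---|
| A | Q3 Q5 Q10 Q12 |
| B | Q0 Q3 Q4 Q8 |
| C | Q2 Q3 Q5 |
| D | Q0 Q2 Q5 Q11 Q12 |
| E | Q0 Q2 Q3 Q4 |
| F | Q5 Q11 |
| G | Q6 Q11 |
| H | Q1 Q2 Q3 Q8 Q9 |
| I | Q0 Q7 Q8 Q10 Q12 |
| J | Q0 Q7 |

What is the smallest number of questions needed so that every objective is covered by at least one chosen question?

C and E and G and H and I together: C ∪ E ∪ G ∪ H ∪ I = {Q0, Q1, Q2, Q3, Q4, Q5, Q6, Q7, Q8, Q9, Q10, Q11, Q12} — every objective is covered.
No 4 of the 10 questions cover everything (all 210 combinations miss at least one objective), so 5 is optimal.

5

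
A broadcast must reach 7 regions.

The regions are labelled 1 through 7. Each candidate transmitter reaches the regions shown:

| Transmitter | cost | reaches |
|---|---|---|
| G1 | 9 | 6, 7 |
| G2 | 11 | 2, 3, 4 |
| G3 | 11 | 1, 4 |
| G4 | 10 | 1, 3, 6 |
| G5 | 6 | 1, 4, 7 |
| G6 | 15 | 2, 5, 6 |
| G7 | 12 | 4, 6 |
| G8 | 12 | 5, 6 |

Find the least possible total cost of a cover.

G2, G5, G8 together cover every region (G2 ∪ G5 ∪ G8 = {1, 2, 3, 4, 5, 6, 7}); total cost 11 + 6 + 12 = 29.
The greedy pick G5, G4, G6 costs 31; no covering selection beats 29.

29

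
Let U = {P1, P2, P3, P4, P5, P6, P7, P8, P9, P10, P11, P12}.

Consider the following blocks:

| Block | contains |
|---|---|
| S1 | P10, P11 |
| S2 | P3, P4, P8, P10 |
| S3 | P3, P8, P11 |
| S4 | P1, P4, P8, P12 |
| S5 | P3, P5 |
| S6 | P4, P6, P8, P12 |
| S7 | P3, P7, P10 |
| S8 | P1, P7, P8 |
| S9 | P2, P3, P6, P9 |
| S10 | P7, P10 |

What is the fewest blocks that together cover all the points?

5

Take {S3, S4, S5, S7, S9}. Their union is {P1, P2, P3, P4, P5, P6, P7, P8, P9, P10, P11, P12}, which is all 12 points.
No 4 of the 10 blocks cover everything (all 210 combinations miss at least one point), so 5 is optimal.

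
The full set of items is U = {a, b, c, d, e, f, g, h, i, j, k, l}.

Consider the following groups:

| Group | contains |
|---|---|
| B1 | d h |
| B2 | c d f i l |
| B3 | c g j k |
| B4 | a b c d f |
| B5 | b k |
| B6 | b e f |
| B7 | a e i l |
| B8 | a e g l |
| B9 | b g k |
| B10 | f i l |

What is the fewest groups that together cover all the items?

4

B1, B3, B4, and B7 cover everything between them: the union {a, b, c, d, e, f, g, h, i, j, k, l} is all of U.
Only B1 contains h, so B1 is forced; the remaining 10 items need at least 3 more groups (each remaining group adds at most 4) — so at least 4 groups are needed, and 4 is optimal.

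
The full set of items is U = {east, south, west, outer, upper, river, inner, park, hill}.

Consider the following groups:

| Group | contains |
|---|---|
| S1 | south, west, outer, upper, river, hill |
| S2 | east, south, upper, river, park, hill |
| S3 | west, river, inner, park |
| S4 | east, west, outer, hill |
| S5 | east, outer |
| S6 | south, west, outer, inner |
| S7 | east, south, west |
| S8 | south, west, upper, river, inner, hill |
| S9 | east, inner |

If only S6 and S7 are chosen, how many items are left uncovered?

Union of S6, S7 = {east, south, west, outer, inner}.
Not covered: upper, river, park, hill — 4 items.

4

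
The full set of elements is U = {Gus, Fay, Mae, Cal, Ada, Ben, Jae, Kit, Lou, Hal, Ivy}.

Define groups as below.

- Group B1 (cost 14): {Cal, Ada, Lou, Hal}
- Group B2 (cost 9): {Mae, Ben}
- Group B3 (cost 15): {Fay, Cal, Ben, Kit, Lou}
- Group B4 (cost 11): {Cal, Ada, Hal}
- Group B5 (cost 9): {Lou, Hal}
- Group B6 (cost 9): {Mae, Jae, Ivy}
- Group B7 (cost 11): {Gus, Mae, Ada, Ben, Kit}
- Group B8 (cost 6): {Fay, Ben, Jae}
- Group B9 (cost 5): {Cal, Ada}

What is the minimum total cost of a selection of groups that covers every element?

B1, B6, B7, B8 together cover every element (B1 ∪ B6 ∪ B7 ∪ B8 = {Gus, Fay, Mae, Cal, Ada, Ben, Jae, Kit, Lou, Hal, Ivy}); total cost 14 + 9 + 11 + 6 = 40.
No covering selection has total cost below 40.

40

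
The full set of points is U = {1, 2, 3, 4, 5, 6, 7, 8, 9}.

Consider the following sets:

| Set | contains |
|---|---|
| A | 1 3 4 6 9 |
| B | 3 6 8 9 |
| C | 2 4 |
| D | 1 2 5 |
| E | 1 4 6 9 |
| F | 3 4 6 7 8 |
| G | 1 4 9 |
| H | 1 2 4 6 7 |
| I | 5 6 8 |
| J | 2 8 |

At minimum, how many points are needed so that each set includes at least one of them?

Take T = {4, 5, 8}. Each listed set contains at least one of these, so T is a hitting set of size 3.
No choice of 2 points meets every set, so 3 is the minimum.

3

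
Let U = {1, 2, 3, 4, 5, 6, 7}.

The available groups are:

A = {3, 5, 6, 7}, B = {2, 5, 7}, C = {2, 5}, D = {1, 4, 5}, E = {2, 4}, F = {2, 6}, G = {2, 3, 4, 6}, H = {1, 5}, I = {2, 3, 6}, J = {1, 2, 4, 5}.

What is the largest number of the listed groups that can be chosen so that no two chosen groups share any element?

D, F are pairwise disjoint (D={1,4,5}; F={2,6}).
Every remaining group overlaps one of these, and no 3 of the listed groups are pairwise disjoint, so 2 is the maximum.

2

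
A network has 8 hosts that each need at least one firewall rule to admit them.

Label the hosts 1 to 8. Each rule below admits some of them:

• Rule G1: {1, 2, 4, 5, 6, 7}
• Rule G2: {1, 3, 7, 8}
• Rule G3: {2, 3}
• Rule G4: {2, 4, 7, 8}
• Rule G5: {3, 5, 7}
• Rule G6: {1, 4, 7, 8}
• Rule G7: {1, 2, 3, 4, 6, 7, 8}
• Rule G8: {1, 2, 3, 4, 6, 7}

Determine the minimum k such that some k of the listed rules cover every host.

G1 and G7 together: G1 ∪ G7 = {1, 2, 3, 4, 5, 6, 7, 8} — every host is covered.
No single rule has all 8 hosts (the largest, G7, has 7), so 2 is optimal.

2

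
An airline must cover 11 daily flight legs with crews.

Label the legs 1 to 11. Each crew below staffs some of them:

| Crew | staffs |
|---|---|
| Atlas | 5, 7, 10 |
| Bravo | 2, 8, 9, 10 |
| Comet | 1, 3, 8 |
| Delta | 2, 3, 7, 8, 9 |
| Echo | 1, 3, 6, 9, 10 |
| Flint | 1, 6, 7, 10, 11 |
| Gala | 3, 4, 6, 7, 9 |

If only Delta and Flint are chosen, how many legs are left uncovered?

2

Union of Delta, Flint = {1, 2, 3, 6, 7, 8, 9, 10, 11}.
Not covered: 4, 5 — 2 legs.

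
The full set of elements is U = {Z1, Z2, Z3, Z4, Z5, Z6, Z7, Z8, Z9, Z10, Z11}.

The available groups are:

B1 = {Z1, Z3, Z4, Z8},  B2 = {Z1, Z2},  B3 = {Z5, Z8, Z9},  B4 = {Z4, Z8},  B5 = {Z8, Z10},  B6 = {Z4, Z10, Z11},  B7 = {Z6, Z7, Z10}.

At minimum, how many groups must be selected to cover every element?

5

B1, B2, B3, B6, and B7 cover everything between them: the union {Z1, Z2, Z3, Z4, Z5, Z6, Z7, Z8, Z9, Z10, Z11} is all of U.
No 4 of the 7 groups cover everything (all 35 combinations miss at least one element), so 5 is optimal.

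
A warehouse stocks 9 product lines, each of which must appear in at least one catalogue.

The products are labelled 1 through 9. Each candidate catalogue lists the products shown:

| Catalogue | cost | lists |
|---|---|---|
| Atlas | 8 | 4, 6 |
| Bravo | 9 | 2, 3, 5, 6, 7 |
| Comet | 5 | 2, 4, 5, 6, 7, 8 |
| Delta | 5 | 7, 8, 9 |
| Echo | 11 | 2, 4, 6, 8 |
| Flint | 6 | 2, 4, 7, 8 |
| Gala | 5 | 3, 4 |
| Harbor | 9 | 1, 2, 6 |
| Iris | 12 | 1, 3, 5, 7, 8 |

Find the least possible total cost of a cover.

22

Comet, Delta, Iris together cover every product (Comet ∪ Delta ∪ Iris = {1, 2, 3, 4, 5, 6, 7, 8, 9}); total cost 5 + 5 + 12 = 22.
The greedy pick Comet, Delta, Gala, Harbor costs 24; no covering selection beats 22.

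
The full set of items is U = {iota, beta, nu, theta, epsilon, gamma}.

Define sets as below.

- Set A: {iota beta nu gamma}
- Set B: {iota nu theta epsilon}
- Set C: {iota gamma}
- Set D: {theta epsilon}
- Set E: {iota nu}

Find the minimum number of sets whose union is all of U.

2

A and B cover everything between them: the union {iota, beta, nu, theta, epsilon, gamma} is all of U.
No single set has all 6 items (the largest, A, has 4), so 2 is optimal.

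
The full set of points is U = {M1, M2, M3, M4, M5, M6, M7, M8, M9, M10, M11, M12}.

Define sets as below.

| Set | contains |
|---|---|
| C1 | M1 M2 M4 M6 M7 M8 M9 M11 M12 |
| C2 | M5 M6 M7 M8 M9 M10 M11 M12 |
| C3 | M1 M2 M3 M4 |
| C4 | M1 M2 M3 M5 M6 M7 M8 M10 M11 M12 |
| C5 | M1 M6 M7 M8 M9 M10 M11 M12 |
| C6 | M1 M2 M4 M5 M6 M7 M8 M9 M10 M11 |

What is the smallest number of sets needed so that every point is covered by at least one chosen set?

C2 and C3 cover everything between them: the union {M1, M2, M3, M4, M5, M6, M7, M8, M9, M10, M11, M12} is all of U.
No single set has all 12 points (the largest, C4, has 10), so 2 is optimal.

2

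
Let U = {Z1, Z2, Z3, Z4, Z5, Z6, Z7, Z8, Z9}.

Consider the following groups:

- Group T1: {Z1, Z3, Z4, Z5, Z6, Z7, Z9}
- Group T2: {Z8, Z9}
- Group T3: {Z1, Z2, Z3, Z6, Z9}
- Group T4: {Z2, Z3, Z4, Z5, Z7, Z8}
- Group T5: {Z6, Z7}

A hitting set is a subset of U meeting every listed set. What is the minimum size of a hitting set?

Take H = {Z7, Z9}. Each listed group contains at least one of these, so H is a hitting set of size 2.
The groups T2, T5 are pairwise disjoint, so any hitting set needs a separate item for each — at least 2. Hence 2 is optimal.

2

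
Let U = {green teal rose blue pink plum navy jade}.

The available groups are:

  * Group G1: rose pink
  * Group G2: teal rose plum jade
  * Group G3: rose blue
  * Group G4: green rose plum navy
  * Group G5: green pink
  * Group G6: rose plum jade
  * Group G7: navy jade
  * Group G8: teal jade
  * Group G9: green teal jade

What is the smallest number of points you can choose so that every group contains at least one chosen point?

3

The 3 points {green, rose, jade} hit every group.
The groups G3, G5, G8 are pairwise disjoint, so any hitting set needs a separate point for each — at least 3. Hence 3 is optimal.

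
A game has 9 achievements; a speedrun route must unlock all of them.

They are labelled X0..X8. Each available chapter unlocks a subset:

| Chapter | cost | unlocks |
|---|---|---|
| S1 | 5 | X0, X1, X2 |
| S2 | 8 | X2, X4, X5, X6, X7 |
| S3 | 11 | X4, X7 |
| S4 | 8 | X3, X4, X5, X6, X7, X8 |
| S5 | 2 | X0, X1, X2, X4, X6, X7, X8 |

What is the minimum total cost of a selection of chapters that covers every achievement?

10

S4, S5 together cover every achievement (S4 ∪ S5 = {X0, X1, X2, X3, X4, X5, X6, X7, X8}); total cost 8 + 2 = 10.
No covering selection has total cost below 10.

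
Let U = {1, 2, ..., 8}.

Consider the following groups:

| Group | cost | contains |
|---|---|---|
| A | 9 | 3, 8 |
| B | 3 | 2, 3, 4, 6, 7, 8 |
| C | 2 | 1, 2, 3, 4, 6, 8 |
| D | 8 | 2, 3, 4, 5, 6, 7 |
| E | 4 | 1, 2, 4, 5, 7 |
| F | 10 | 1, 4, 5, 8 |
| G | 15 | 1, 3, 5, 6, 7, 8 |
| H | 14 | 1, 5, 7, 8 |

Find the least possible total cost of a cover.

6

C, E together cover every point (C ∪ E = {1, 2, 3, 4, 5, 6, 7, 8}); total cost 2 + 4 = 6.
No covering selection has total cost below 6.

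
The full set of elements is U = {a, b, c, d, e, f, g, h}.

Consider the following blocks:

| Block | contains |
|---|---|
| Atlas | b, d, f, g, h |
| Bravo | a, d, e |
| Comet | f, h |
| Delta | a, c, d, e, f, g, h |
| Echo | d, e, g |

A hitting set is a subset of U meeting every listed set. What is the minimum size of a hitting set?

Take T = {d, f}. Each listed block contains at least one of these, so T is a hitting set of size 2.
The blocks Comet, Echo are pairwise disjoint, so any hitting set needs a separate element for each — at least 2. Hence 2 is optimal.

2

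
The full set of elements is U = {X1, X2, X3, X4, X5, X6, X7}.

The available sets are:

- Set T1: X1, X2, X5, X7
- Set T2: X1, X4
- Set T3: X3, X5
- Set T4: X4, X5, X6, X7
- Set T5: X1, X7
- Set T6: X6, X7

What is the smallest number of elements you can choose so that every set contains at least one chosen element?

3

Take H = {X3, X4, X7}. Each listed set contains at least one of these, so H is a hitting set of size 3.
The sets T2, T3, T6 are pairwise disjoint, so any hitting set needs a separate element for each — at least 3. Hence 3 is optimal.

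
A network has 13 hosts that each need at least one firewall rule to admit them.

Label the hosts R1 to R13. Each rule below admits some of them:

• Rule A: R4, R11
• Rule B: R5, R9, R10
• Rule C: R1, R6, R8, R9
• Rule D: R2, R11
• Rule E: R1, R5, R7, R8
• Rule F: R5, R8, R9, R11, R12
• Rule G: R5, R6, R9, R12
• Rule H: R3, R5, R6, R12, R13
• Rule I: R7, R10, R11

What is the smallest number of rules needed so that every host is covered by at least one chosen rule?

5

Take {A, C, D, H, I}. Their union is {R1, R2, R3, R4, R5, R6, R7, R8, R9, R10, R11, R12, R13}, which is all 13 hosts.
No 4 of the 9 rules cover everything (all 126 combinations miss at least one host), so 5 is optimal.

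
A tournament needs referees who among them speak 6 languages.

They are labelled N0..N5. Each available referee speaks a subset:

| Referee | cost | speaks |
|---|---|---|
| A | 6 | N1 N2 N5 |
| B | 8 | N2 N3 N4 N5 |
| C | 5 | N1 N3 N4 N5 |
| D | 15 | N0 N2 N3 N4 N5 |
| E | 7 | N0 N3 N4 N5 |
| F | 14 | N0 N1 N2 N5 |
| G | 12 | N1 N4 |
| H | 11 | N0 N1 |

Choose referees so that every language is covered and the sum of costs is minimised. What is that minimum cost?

13

A, E together cover every language (A ∪ E = {N0, N1, N2, N3, N4, N5}); total cost 6 + 7 = 13.
The greedy pick C, A, E costs 18; no covering selection beats 13.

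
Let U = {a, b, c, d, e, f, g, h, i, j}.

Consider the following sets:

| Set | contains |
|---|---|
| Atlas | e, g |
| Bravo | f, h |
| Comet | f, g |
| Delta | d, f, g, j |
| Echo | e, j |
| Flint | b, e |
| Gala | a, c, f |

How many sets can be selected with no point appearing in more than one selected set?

Atlas, Bravo are pairwise disjoint (Atlas={e,g}; Bravo={f,h}).
Every remaining set overlaps one of these, and no 3 of the listed sets are pairwise disjoint, so 2 is the maximum.

2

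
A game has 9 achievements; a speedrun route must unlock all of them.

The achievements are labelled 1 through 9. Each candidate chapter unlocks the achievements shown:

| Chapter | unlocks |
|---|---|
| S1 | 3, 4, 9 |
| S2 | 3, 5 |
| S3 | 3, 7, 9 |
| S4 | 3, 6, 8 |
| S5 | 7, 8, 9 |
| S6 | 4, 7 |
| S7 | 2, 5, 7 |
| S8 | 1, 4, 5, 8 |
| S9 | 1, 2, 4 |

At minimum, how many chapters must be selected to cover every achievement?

Take {S2, S3, S4, S9}. Their union is {1, 2, 3, 4, 5, 6, 7, 8, 9}, which is all 9 achievements.
No 3 of the 9 chapters cover everything (all 84 combinations miss at least one achievement), so 4 is optimal.

4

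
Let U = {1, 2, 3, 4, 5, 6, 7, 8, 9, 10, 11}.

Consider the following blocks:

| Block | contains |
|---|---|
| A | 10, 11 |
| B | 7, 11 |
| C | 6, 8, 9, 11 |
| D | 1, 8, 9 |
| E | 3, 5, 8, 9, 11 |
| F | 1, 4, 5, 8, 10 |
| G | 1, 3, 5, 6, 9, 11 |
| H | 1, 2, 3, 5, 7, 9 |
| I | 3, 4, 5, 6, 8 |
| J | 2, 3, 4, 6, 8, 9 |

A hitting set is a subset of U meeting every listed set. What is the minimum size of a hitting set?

T = {7, 8, 11} meets every block (each contains at least one member of T), and |T| = 3.
No choice of 2 points meets every block, so 3 is the minimum.

3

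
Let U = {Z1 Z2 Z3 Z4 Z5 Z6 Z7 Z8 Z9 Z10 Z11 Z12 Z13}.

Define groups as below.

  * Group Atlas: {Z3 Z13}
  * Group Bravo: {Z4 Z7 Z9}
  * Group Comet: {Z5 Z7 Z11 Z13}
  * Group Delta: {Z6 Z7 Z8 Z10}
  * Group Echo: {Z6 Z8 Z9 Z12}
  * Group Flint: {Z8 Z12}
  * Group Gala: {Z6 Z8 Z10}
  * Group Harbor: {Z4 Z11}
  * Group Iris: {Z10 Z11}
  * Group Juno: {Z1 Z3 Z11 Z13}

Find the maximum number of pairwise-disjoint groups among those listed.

Atlas, Bravo, Flint, Iris are pairwise disjoint (Atlas={Z3,Z13}; Bravo={Z4,Z7,Z9}; Flint={Z8,Z12}; Iris={Z10,Z11}).
Every remaining group overlaps one of these, and no 5 of the listed groups are pairwise disjoint, so 4 is the maximum.

4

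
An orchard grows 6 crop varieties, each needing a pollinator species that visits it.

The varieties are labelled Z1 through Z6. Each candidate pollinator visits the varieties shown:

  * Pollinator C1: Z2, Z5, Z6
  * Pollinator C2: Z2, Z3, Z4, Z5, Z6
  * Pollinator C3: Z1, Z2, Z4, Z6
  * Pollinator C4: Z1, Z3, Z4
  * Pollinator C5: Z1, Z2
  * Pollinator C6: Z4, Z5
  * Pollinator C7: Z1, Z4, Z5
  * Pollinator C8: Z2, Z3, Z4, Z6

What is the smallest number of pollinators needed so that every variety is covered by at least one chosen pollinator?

2

Take {C2, C7}. Their union is {Z1, Z2, Z3, Z4, Z5, Z6}, which is all 6 varieties.
No single pollinator has all 6 varieties (the largest, C2, has 5), so 2 is optimal.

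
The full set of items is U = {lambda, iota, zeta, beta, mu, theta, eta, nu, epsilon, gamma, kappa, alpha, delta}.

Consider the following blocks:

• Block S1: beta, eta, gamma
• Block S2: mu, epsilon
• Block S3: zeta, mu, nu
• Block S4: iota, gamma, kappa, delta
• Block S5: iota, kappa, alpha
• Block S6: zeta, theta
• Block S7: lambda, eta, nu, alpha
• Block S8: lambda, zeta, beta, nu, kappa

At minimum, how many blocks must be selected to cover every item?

S2 and S4 and S6 and S7 and S8 together: S2 ∪ S4 ∪ S6 ∪ S7 ∪ S8 = {lambda, iota, zeta, beta, mu, theta, eta, nu, epsilon, gamma, kappa, alpha, delta} — every item is covered.
No 4 of the 8 blocks cover everything (all 70 combinations miss at least one item), so 5 is optimal.

5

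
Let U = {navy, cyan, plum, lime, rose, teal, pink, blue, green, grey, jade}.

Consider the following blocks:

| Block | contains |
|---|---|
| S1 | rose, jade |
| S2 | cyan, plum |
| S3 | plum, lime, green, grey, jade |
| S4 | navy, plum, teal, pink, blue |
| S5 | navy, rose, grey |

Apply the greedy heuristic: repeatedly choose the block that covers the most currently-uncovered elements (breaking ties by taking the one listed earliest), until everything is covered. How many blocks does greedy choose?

Greedy: pick S3 (covers 5 new) → pick S4 (covers 4 new) → pick S1 (covers 1 new) → pick S2 (covers 1 new). Total picks: 4.

4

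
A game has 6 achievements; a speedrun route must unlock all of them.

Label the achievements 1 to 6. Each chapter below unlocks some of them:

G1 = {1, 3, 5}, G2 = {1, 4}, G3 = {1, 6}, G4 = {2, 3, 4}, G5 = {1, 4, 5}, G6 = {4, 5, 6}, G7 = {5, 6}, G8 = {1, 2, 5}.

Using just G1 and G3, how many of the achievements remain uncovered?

Union of G1, G3 = {1, 3, 5, 6}.
Not covered: 2, 4 — 2 achievements.

2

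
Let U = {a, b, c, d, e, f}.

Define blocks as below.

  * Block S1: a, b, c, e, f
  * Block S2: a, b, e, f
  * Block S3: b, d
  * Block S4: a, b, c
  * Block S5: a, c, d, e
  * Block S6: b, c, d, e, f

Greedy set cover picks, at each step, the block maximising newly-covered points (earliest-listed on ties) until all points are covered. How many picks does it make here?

Greedy: pick S1 (covers 5 new) → pick S3 (covers 1 new). Total picks: 2.

2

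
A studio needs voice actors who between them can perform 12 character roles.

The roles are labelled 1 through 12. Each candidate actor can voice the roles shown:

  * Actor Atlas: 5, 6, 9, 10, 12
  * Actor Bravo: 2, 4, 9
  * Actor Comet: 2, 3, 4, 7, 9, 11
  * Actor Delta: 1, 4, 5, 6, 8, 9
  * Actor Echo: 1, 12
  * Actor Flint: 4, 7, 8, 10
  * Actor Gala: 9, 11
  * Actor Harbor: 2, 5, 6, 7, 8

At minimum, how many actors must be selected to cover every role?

Take {Atlas, Comet, Delta}. Their union is {1, 2, 3, 4, 5, 6, 7, 8, 9, 10, 11, 12}, which is all 12 roles.
Only Comet contains 3, so Comet is forced; the remaining 6 roles need at least 2 more actors (each remaining actor adds at most 4) — so at least 3 actors are needed, and 3 is optimal.

3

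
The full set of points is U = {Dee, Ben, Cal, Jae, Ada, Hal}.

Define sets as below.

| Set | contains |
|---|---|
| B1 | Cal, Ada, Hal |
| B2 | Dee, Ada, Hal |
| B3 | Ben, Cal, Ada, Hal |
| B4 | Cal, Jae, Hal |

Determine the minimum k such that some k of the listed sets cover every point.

Take {B2, B3, B4}. Their union is {Dee, Ben, Cal, Jae, Ada, Hal}, which is all 6 points.
Only B2 contains Dee, so B2 is forced; the remaining 3 points need at least 2 more sets (each remaining set adds at most 2) — so at least 3 sets are needed, and 3 is optimal.

3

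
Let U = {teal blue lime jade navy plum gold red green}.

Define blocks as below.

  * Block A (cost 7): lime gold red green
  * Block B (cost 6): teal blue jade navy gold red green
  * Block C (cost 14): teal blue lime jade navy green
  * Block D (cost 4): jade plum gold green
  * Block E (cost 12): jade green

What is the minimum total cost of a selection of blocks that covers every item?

17

A, B, D together cover every item (A ∪ B ∪ D = {teal, blue, lime, jade, navy, plum, gold, red, green}); total cost 7 + 6 + 4 = 17.
No covering selection has total cost below 17.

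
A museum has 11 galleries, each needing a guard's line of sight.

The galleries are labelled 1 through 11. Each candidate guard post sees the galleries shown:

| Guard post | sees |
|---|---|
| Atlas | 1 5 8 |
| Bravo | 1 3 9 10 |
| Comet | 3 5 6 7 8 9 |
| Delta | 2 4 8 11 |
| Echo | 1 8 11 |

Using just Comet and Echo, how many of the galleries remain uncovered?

3

Union of Comet, Echo = {1, 3, 5, 6, 7, 8, 9, 11}.
Not covered: 2, 4, 10 — 3 galleries.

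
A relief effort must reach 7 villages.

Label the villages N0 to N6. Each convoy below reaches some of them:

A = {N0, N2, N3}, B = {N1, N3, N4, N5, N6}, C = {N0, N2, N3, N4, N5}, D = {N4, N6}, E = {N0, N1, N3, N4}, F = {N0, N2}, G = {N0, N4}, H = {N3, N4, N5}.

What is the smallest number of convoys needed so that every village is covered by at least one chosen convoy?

2

Take {B, C}. Their union is {N0, N1, N2, N3, N4, N5, N6}, which is all 7 villages.
No single convoy has all 7 villages (the largest, B, has 5), so 2 is optimal.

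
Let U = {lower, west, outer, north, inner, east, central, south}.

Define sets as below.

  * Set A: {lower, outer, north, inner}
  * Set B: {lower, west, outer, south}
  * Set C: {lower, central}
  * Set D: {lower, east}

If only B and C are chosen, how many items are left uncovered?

3

Union of B, C = {lower, west, outer, central, south}.
Not covered: north, inner, east — 3 items.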